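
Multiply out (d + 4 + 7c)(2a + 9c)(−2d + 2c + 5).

−4ad² − 24acd − 6ad − 18cd² − 108c²d − 27cd + 86ac + 40a + 387c² + 180c + 28ac² + 126c³

(d + 4 + 7c)(2a + 9c)(−2d + 2c + 5)
= (2ad + 9cd + 8a + 36c + 14ac + 63c²)(−2d + 2c + 5)    [distributive law]
= −4ad² + 4acd + 10ad − 18cd² + 18c²d + 45cd − 16ad + 16ac + 40a − 72cd + 72c² + 180c − 28acd + 28ac² + 70ac − 126c²d + 126c³ + 315c²    [distributive law]
= −4ad² − 24acd − 6ad − 18cd² − 108c²d − 27cd + 86ac + 40a + 387c² + 180c + 28ac² + 126c³    [combine like terms]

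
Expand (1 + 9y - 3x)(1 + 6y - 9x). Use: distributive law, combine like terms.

(1 + 9y - 3x)(1 + 6y - 9x)
= 1 + 6y - 9x + 9y + 54y² - 81xy - 3x - 18xy + 27x²    [distributive law]
= 1 + 15y - 12x + 54y² - 99xy + 27x²    [combine like terms]

1 + 15y - 12x + 54y² - 99xy + 27x²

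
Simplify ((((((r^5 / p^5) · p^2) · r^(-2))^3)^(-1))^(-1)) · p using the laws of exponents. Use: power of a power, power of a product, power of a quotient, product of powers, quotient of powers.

p^(-8)r^9

((((((r^5 / p^5) · p^2) · r^(-2))^3)^(-1))^(-1)) · p
= (((((r^5 / p^5) · p^2) · r^(-2))^3)^1) · p    [power of a power]
= ((((r^5 / p^5) · p^2) · r^(-2))^3) · p    [power of a power]
= ((((r^5 / p^5) · p^2)^3) · ((r^(-2))^3)) · p    [power of a product]
= ((((r^5 / p^5)^3) · ((p^2)^3)) · ((r^(-2))^3)) · p    [power of a product]
= (((((r^5)^3) / ((p^5)^3)) · ((p^2)^3)) · ((r^(-2))^3)) · p    [power of a quotient]
= (((r^15 / ((p^5)^3)) · ((p^2)^3)) · ((r^(-2))^3)) · p    [power of a power]
= (((r^15 / p^15) · ((p^2)^3)) · ((r^(-2))^3)) · p    [power of a power]
= (((r^15 / p^15) · p^6) · ((r^(-2))^3)) · p    [power of a power]
= (((r^15 / p^15) · p^6) · r^(-6)) · p    [power of a power]
= p^(-8)r^9    [quotient of powers; product of powers]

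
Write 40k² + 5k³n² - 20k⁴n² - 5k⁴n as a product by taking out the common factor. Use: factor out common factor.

5k²(8 + kn² - 4k²n² - k²n)

40k² + 5k³n² - 20k⁴n² - 5k⁴n
= 5(8k² + k³n² - 4k⁴n² - k⁴n)    [factor out 5]
= 5k²(8 + kn² - 4k²n² - k²n)    [factor out k²]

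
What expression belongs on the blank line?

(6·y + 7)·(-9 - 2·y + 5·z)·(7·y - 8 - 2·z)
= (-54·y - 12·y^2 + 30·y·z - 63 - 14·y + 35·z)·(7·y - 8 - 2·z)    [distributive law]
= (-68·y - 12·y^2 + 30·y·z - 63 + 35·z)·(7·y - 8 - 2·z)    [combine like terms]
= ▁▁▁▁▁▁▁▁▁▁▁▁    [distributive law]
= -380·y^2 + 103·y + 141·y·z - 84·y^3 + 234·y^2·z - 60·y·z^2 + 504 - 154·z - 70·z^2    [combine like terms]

Applying distributive law to the line above:

-476·y^2 + 544·y + 136·y·z - 84·y^3 + 96·y^2 + 24·y^2·z + 210·y^2·z - 240·y·z - 60·y·z^2 - 441·y + 504 + 126·z + 245·y·z - 280·z - 70·z^2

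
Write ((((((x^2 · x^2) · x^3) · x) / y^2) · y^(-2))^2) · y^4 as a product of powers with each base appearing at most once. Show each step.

((((((x^2 · x^2) · x^3) · x) / y^2) · y^(-2))^2) · y^4
= ((((((x^2 · x^2) · x^3) · x) / y^2)^2) · ((y^(-2))^2)) · y^4    [power of a product]
= ((((((x^2 · x^2) · x^3) · x)^2) / ((y^2)^2)) · ((y^(-2))^2)) · y^4    [power of a quotient]
= ((((((x^2 · x^2) · x^3)^2) · (x^2)) / ((y^2)^2)) · ((y^(-2))^2)) · y^4    [power of a product]
= ((((((x^2 · x^2)^2) · ((x^3)^2)) · (x^2)) / ((y^2)^2)) · ((y^(-2))^2)) · y^4    [power of a product]
= (((((((x^2)^2) · ((x^2)^2)) · ((x^3)^2)) · (x^2)) / ((y^2)^2)) · ((y^(-2))^2)) · y^4    [power of a product]
= (((((x^4 · ((x^2)^2)) · ((x^3)^2)) · (x^2)) / ((y^2)^2)) · ((y^(-2))^2)) · y^4    [power of a power]
= (((((x^4 · x^4) · ((x^3)^2)) · (x^2)) / ((y^2)^2)) · ((y^(-2))^2)) · y^4    [power of a power]
= ((((x^8 · ((x^3)^2)) · (x^2)) / ((y^2)^2)) · ((y^(-2))^2)) · y^4    [product of powers]
= ((((x^8 · x^6) · (x^2)) / ((y^2)^2)) · ((y^(-2))^2)) · y^4    [power of a power]
= (((x^14 · (x^2)) / ((y^2)^2)) · ((y^(-2))^2)) · y^4    [product of powers]
= ((x^16 / ((y^2)^2)) · ((y^(-2))^2)) · y^4    [product of powers]
= ((x^16 / y^4) · ((y^(-2))^2)) · y^4    [power of a power]
= ((x^16 / y^4) · y^(-4)) · y^4    [power of a power]
= x^16·y^(-4)    [quotient of powers; product of powers]

x^16·y^(-4)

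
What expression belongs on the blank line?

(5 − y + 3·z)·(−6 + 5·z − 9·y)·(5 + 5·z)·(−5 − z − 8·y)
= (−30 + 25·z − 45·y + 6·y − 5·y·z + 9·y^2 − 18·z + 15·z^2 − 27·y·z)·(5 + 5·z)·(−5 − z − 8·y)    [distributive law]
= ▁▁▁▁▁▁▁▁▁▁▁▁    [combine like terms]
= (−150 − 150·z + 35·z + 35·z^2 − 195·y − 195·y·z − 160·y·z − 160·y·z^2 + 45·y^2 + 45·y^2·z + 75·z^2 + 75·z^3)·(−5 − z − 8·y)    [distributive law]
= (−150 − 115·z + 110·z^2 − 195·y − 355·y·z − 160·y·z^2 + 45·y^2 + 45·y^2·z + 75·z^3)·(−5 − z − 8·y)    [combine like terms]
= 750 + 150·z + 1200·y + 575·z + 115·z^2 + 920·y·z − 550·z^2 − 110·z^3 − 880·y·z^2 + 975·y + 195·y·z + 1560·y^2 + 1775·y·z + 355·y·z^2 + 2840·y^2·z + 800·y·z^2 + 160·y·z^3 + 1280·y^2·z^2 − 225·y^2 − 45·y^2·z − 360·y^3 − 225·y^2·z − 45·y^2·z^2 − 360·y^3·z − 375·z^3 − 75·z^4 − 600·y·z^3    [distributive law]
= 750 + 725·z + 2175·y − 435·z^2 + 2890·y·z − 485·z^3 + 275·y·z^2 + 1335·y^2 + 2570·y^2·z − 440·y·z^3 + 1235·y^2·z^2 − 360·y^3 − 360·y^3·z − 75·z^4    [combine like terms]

After combine like terms, the bracketed line is:

(−30 + 7·z − 39·y − 32·y·z + 9·y^2 + 15·z^2)·(5 + 5·z)·(−5 − z − 8·y)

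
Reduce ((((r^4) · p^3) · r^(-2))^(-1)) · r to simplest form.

p^(-3)r^(-1)

((((r^4) · p^3) · r^(-2))^(-1)) · r
= ((((r^4) · p^3)^(-1)) · ((r^(-2))^(-1))) · r    [power of a product]
= ((((r^4)^(-1)) · ((p^3)^(-1))) · ((r^(-2))^(-1))) · r    [power of a product]
= (((r^(-4)) · ((p^3)^(-1))) · ((r^(-2))^(-1))) · r    [power of a power]
= ((r^(-4) · p^(-3)) · ((r^(-2))^(-1))) · r    [power of a power]
= ((r^(-4) · p^(-3)) · r^2) · r    [power of a power]
= p^(-3)r^(-1)    [product of powers]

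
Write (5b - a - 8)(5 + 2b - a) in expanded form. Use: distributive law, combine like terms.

9b + 10b² - 7ab + 3a + a² - 40

(5b - a - 8)(5 + 2b - a)
= 25b + 10b² - 5ab - 5a - 2ab + a² - 40 - 16b + 8a    [distributive law]
= 9b + 10b² - 7ab + 3a + a² - 40    [combine like terms]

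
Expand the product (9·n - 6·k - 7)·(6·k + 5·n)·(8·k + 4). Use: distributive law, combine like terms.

192·k²·n - 184·k·n + 360·k·n² + 180·n² - 288·k³ - 480·k² - 168·k - 140·n

(9·n - 6·k - 7)·(6·k + 5·n)·(8·k + 4)
= (54·k·n + 45·n² - 36·k² - 30·k·n - 42·k - 35·n)·(8·k + 4)    [distributive law]
= (24·k·n + 45·n² - 36·k² - 42·k - 35·n)·(8·k + 4)    [combine like terms]
= 192·k²·n + 96·k·n + 360·k·n² + 180·n² - 288·k³ - 144·k² - 336·k² - 168·k - 280·k·n - 140·n    [distributive law]
= 192·k²·n - 184·k·n + 360·k·n² + 180·n² - 288·k³ - 480·k² - 168·k - 140·n    [combine like terms]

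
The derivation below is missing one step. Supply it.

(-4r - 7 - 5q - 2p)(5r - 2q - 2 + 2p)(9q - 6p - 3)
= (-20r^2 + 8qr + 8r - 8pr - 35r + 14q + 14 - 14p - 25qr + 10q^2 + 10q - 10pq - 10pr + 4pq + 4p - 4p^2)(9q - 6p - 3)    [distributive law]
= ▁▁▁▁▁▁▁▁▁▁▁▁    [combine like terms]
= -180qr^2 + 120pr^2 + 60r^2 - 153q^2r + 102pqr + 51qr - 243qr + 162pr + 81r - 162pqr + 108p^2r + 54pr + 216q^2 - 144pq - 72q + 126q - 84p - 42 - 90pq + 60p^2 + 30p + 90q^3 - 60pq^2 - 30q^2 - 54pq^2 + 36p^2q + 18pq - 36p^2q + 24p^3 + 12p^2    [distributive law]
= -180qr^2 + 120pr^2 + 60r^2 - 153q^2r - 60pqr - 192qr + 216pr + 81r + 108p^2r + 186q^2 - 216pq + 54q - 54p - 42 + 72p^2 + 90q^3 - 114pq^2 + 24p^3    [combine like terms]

After combine like terms, the bracketed line is:

(-20r^2 - 17qr - 27r - 18pr + 24q + 14 - 10p + 10q^2 - 6pq - 4p^2)(9q - 6p - 3)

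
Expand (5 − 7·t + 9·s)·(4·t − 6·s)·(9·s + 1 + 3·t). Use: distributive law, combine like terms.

168·s·t + 20·t + 32·t^2 − 324·s^2 − 30·s − 18·s·t^2 − 84·t^3 + 540·s^2·t − 486·s^3

(5 − 7·t + 9·s)·(4·t − 6·s)·(9·s + 1 + 3·t)
= (20·t − 30·s − 28·t^2 + 42·s·t + 36·s·t − 54·s^2)·(9·s + 1 + 3·t)    [distributive law]
= (20·t − 30·s − 28·t^2 + 78·s·t − 54·s^2)·(9·s + 1 + 3·t)    [combine like terms]
= 180·s·t + 20·t + 60·t^2 − 270·s^2 − 30·s − 90·s·t − 252·s·t^2 − 28·t^2 − 84·t^3 + 702·s^2·t + 78·s·t + 234·s·t^2 − 486·s^3 − 54·s^2 − 162·s^2·t    [distributive law]
= 168·s·t + 20·t + 32·t^2 − 324·s^2 − 30·s − 18·s·t^2 − 84·t^3 + 540·s^2·t − 486·s^3    [combine like terms]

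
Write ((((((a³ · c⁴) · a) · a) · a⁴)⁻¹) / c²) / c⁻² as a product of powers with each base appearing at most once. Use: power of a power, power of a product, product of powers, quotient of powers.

((((((a³ · c⁴) · a) · a) · a⁴)⁻¹) / c²) / c⁻²
= ((((((a³ · c⁴) · a) · a)⁻¹) · ((a⁴)⁻¹)) / c²) / c⁻²    [power of a product]
= ((((((a³ · c⁴) · a)⁻¹) · (a⁻¹)) · ((a⁴)⁻¹)) / c²) / c⁻²    [power of a product]
= ((((((a³ · c⁴)⁻¹) · (a⁻¹)) · (a⁻¹)) · ((a⁴)⁻¹)) / c²) / c⁻²    [power of a product]
= (((((((a³)⁻¹) · ((c⁴)⁻¹)) · (a⁻¹)) · (a⁻¹)) · ((a⁴)⁻¹)) / c²) / c⁻²    [power of a product]
= (((((a⁻³ · ((c⁴)⁻¹)) · (a⁻¹)) · (a⁻¹)) · ((a⁴)⁻¹)) / c²) / c⁻²    [power of a power]
= (((((a⁻³ · c⁻⁴) · (a⁻¹)) · (a⁻¹)) · ((a⁴)⁻¹)) / c²) / c⁻²    [power of a power]
= (((((a⁻³ · c⁻⁴) · a⁻¹) · a⁻¹) · a⁻⁴) / c²) / c⁻²    [power of a power]
= a⁻⁹c⁻⁴    [quotient of powers; product of powers]

a⁻⁹c⁻⁴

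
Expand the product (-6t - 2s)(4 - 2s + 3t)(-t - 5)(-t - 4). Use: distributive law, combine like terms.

(-6t - 2s)(4 - 2s + 3t)(-t - 5)(-t - 4)
= (-24t + 12st - 18t^2 - 8s + 4s^2 - 6st)(-t - 5)(-t - 4)    [distributive law]
= (-24t + 6st - 18t^2 - 8s + 4s^2)(-t - 5)(-t - 4)    [combine like terms]
= (24t^2 + 120t - 6st^2 - 30st + 18t^3 + 90t^2 + 8st + 40s - 4s^2t - 20s^2)(-t - 4)    [distributive law]
= (114t^2 + 120t - 6st^2 - 22st + 18t^3 + 40s - 4s^2t - 20s^2)(-t - 4)    [combine like terms]
= -114t^3 - 456t^2 - 120t^2 - 480t + 6st^3 + 24st^2 + 22st^2 + 88st - 18t^4 - 72t^3 - 40st - 160s + 4s^2t^2 + 16s^2t + 20s^2t + 80s^2    [distributive law]
= -186t^3 - 576t^2 - 480t + 6st^3 + 46st^2 + 48st - 18t^4 - 160s + 4s^2t^2 + 36s^2t + 80s^2    [combine like terms]

-186t^3 - 576t^2 - 480t + 6st^3 + 46st^2 + 48st - 18t^4 - 160s + 4s^2t^2 + 36s^2t + 80s^2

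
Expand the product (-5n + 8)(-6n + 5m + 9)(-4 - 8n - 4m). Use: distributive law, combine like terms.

(-5n + 8)(-6n + 5m + 9)(-4 - 8n - 4m)
= (30n^2 - 25mn - 45n - 48n + 40m + 72)(-4 - 8n - 4m)    [distributive law]
= (30n^2 - 25mn - 93n + 40m + 72)(-4 - 8n - 4m)    [combine like terms]
= -120n^2 - 240n^3 - 120mn^2 + 100mn + 200mn^2 + 100m^2n + 372n + 744n^2 + 372mn - 160m - 320mn - 160m^2 - 288 - 576n - 288m    [distributive law]
= 624n^2 - 240n^3 + 80mn^2 + 152mn + 100m^2n - 204n - 448m - 160m^2 - 288    [combine like terms]

624n^2 - 240n^3 + 80mn^2 + 152mn + 100m^2n - 204n - 448m - 160m^2 - 288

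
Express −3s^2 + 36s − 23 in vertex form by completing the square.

−3(s − 6)^2 + 85

−3s^2 + 36s − 23
= −3(s^2 − 12s) − 23    [factor out -3 from the s-terms]
= −3(s^2 − 12s + 36 − 36) − 23    [add and subtract 36 inside the bracket]
= −3(s − 6)^2 + 108 − 23    [perfect-square identity]
= −3(s − 6)^2 + 85    [combine constants]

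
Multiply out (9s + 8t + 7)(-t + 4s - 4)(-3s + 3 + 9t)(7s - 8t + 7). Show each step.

2649s³t - 423s²t² + 1527s²t - 1920st² - 2265st - 2352st³ - 756s⁴ + 168s³ + 1344s² - 168s + 2496t³ + 327t² + 576t⁴ - 1911t - 588

(9s + 8t + 7)(-t + 4s - 4)(-3s + 3 + 9t)(7s - 8t + 7)
= (-9st + 36s² - 36s - 8t² + 32st - 32t - 7t + 28s - 28)(-3s + 3 + 9t)(7s - 8t + 7)    [distributive law]
= (23st + 36s² - 8s - 8t² - 39t - 28)(-3s + 3 + 9t)(7s - 8t + 7)    [combine like terms]
= (-69s²t + 69st + 207st² - 108s³ + 108s² + 324s²t + 24s² - 24s - 72st + 24st² - 24t² - 72t³ + 117st - 117t - 351t² + 84s - 84 - 252t)(7s - 8t + 7)    [distributive law]
= (255s²t + 114st + 231st² - 108s³ + 132s² + 60s - 375t² - 72t³ - 369t - 84)(7s - 8t + 7)    [combine like terms]
= 1785s³t - 2040s²t² + 1785s²t + 798s²t - 912st² + 798st + 1617s²t² - 1848st³ + 1617st² - 756s⁴ + 864s³t - 756s³ + 924s³ - 1056s²t + 924s² + 420s² - 480st + 420s - 2625st² + 3000t³ - 2625t² - 504st³ + 576t⁴ - 504t³ - 2583st + 2952t² - 2583t - 588s + 672t - 588    [distributive law]
= 2649s³t - 423s²t² + 1527s²t - 1920st² - 2265st - 2352st³ - 756s⁴ + 168s³ + 1344s² - 168s + 2496t³ + 327t² + 576t⁴ - 1911t - 588    [combine like terms]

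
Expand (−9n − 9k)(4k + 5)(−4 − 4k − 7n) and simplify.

639kn + 396k^2n + 252kn^2 + 180n + 315n^2 + 324k^2 + 144k^3 + 180k

(−9n − 9k)(4k + 5)(−4 − 4k − 7n)
= (−36kn − 45n − 36k^2 − 45k)(−4 − 4k − 7n)    [distributive law]
= 144kn + 144k^2n + 252kn^2 + 180n + 180kn + 315n^2 + 144k^2 + 144k^3 + 252k^2n + 180k + 180k^2 + 315kn    [distributive law]
= 639kn + 396k^2n + 252kn^2 + 180n + 315n^2 + 324k^2 + 144k^3 + 180k    [combine like terms]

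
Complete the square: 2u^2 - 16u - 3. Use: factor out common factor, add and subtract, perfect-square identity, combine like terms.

2u^2 - 16u - 3
= 2(u^2 - 8u) - 3    [factor out 2 from the u-terms]
= 2(u^2 - 8u + 16 - 16) - 3    [add and subtract 16 inside the bracket]
= 2(u - 4)^2 - 32 - 3    [perfect-square identity]
= 2(u - 4)^2 - 35    [combine constants]

2(u - 4)^2 - 35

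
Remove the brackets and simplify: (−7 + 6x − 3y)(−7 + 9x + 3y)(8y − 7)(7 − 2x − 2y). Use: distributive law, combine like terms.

3430y − 7693xy − 343y^2 − 2401 + 5831x + 5334x^2y + 924xy^2 − 4116x^2 − 864x^3y − 720x^2y^2 + 756x^3 + 288xy^3 − 630y^3 + 144y^4

(−7 + 6x − 3y)(−7 + 9x + 3y)(8y − 7)(7 − 2x − 2y)
= (49 − 63x − 21y − 42x + 54x^2 + 18xy + 21y − 27xy − 9y^2)(8y − 7)(7 − 2x − 2y)    [distributive law]
= (49 − 105x + 54x^2 − 9xy − 9y^2)(8y − 7)(7 − 2x − 2y)    [combine like terms]
= (392y − 343 − 840xy + 735x + 432x^2y − 378x^2 − 72xy^2 + 63xy − 72y^3 + 63y^2)(7 − 2x − 2y)    [distributive law]
= (392y − 343 − 777xy + 735x + 432x^2y − 378x^2 − 72xy^2 − 72y^3 + 63y^2)(7 − 2x − 2y)    [combine like terms]
= 2744y − 784xy − 784y^2 − 2401 + 686x + 686y − 5439xy + 1554x^2y + 1554xy^2 + 5145x − 1470x^2 − 1470xy + 3024x^2y − 864x^3y − 864x^2y^2 − 2646x^2 + 756x^3 + 756x^2y − 504xy^2 + 144x^2y^2 + 144xy^3 − 504y^3 + 144xy^3 + 144y^4 + 441y^2 − 126xy^2 − 126y^3    [distributive law]
= 3430y − 7693xy − 343y^2 − 2401 + 5831x + 5334x^2y + 924xy^2 − 4116x^2 − 864x^3y − 720x^2y^2 + 756x^3 + 288xy^3 − 630y^3 + 144y^4    [combine like terms]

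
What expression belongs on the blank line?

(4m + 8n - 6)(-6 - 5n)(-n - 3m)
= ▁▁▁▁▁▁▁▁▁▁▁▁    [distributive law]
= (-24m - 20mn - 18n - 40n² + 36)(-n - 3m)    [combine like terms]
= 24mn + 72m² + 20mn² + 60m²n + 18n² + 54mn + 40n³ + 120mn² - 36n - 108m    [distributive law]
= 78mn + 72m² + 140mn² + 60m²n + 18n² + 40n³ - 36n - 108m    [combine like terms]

By distributive law:

(-24m - 20mn - 48n - 40n² + 36 + 30n)(-n - 3m)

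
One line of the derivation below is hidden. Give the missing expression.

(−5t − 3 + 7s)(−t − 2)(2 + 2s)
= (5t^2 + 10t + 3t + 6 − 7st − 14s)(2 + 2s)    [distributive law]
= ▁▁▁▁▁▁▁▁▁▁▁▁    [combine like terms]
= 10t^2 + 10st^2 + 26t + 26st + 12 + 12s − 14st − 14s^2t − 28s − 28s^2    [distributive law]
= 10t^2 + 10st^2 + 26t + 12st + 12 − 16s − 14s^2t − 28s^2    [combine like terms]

By combine like terms:

(5t^2 + 13t + 6 − 7st − 14s)(2 + 2s)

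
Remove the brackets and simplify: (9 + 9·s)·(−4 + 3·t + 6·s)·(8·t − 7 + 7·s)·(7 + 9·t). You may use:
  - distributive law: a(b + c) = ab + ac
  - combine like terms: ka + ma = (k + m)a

(9 + 9·s)·(−4 + 3·t + 6·s)·(8·t − 7 + 7·s)·(7 + 9·t)
= (−36 + 27·t + 54·s − 36·s + 27·s·t + 54·s²)·(8·t − 7 + 7·s)·(7 + 9·t)    [distributive law]
= (−36 + 27·t + 18·s + 27·s·t + 54·s²)·(8·t − 7 + 7·s)·(7 + 9·t)    [combine like terms]
= (−288·t + 252 − 252·s + 216·t² − 189·t + 189·s·t + 144·s·t − 126·s + 126·s² + 216·s·t² − 189·s·t + 189·s²·t + 432·s²·t − 378·s² + 378·s³)·(7 + 9·t)    [distributive law]
= (−477·t + 252 − 378·s + 216·t² + 144·s·t − 252·s² + 216·s·t² + 621·s²·t + 378·s³)·(7 + 9·t)    [combine like terms]
= −3339·t − 4293·t² + 1764 + 2268·t − 2646·s − 3402·s·t + 1512·t² + 1944·t³ + 1008·s·t + 1296·s·t² − 1764·s² − 2268·s²·t + 1512·s·t² + 1944·s·t³ + 4347·s²·t + 5589·s²·t² + 2646·s³ + 3402·s³·t    [distributive law]
= −1071·t − 2781·t² + 1764 − 2646·s − 2394·s·t + 1944·t³ + 2808·s·t² − 1764·s² + 2079·s²·t + 1944·s·t³ + 5589·s²·t² + 2646·s³ + 3402·s³·t    [combine like terms]

−1071·t − 2781·t² + 1764 − 2646·s − 2394·s·t + 1944·t³ + 2808·s·t² − 1764·s² + 2079·s²·t + 1944·s·t³ + 5589·s²·t² + 2646·s³ + 3402·s³·t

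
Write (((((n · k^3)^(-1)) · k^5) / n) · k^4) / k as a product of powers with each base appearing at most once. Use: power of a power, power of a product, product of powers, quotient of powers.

k^5n^(-2)

(((((n · k^3)^(-1)) · k^5) / n) · k^4) / k
= (((((n^(-1)) · ((k^3)^(-1))) · k^5) / n) · k^4) / k    [power of a product]
= ((((n^(-1) · k^(-3)) · k^5) / n) · k^4) / k    [power of a power]
= k^5n^(-2)    [quotient of powers; product of powers]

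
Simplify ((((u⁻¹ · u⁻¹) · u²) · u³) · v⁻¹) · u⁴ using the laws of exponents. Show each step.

((((u⁻¹ · u⁻¹) · u²) · u³) · v⁻¹) · u⁴
= (((u⁻² · u²) · u³) · v⁻¹) · u⁴    [product of powers]
= ((u⁰ · u³) · v⁻¹) · u⁴    [product of powers]
= (u³ · v⁻¹) · u⁴    [product of powers]
= u⁷v⁻¹    [product of powers]

u⁷v⁻¹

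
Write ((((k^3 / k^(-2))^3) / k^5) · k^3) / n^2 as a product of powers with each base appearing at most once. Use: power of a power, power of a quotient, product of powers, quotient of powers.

((((k^3 / k^(-2))^3) / k^5) · k^3) / n^2
= (((((k^3)^3) / ((k^(-2))^3)) / k^5) · k^3) / n^2    [power of a quotient]
= (((k^9 / ((k^(-2))^3)) / k^5) · k^3) / n^2    [power of a power]
= (((k^9 / k^(-6)) / k^5) · k^3) / n^2    [power of a power]
= ((k^15 / k^5) · k^3) / n^2    [quotient of powers]
= (k^10 · k^3) / n^2    [quotient of powers]
= k^13 / n^2    [product of powers]
= k^13n^(-2)    [quotient of powers]

k^13n^(-2)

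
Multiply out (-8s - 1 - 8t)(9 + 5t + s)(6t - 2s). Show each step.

-284st + 146s² - 208st² + 48s²t + 16s³ - 54t + 18s - 462t² - 240t³

(-8s - 1 - 8t)(9 + 5t + s)(6t - 2s)
= (-72s - 40st - 8s² - 9 - 5t - s - 72t - 40t² - 8st)(6t - 2s)    [distributive law]
= (-73s - 48st - 8s² - 9 - 77t - 40t²)(6t - 2s)    [combine like terms]
= -438st + 146s² - 288st² + 96s²t - 48s²t + 16s³ - 54t + 18s - 462t² + 154st - 240t³ + 80st²    [distributive law]
= -284st + 146s² - 208st² + 48s²t + 16s³ - 54t + 18s - 462t² - 240t³    [combine like terms]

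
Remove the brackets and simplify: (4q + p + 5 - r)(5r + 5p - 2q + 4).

22qr + 18pq - 8q² + 6q + 5p² + 29p + 21r + 20 - 5r²

(4q + p + 5 - r)(5r + 5p - 2q + 4)
= 20qr + 20pq - 8q² + 16q + 5pr + 5p² - 2pq + 4p + 25r + 25p - 10q + 20 - 5r² - 5pr + 2qr - 4r    [distributive law]
= 22qr + 18pq - 8q² + 6q + 5p² + 29p + 21r + 20 - 5r²    [combine like terms]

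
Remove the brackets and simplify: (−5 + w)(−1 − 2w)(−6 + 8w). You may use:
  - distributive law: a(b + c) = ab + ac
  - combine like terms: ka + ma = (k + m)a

−30 − 14w + 84w^2 − 16w^3

(−5 + w)(−1 − 2w)(−6 + 8w)
= (5 + 10w − w − 2w^2)(−6 + 8w)    [distributive law]
= (5 + 9w − 2w^2)(−6 + 8w)    [combine like terms]
= −30 + 40w − 54w + 72w^2 + 12w^2 − 16w^3    [distributive law]
= −30 − 14w + 84w^2 − 16w^3    [combine like terms]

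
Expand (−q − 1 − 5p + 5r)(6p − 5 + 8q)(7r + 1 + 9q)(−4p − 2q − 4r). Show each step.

1708p^2qr + 544pq^2r − 1332pqr^2 − 440p^2q − 110pq^2 − 2pqr + 2196p^2q^2 + 1116pq^3 + 552q^2r + 1174qr^2 − 206pq − 84q^2 − 188qr + 70q^3 − 320q^3r − 1776q^2r^2 + 144q^4 − 532p^2r + 48pr^2 − 76p^2 − 116pr − 40r^2 − 20p − 10q − 20r + 840p^3r + 120p^3 + 1080p^3q − 840pr^3 + 700r^3 − 1120qr^3

(−q − 1 − 5p + 5r)(6p − 5 + 8q)(7r + 1 + 9q)(−4p − 2q − 4r)
= (−6pq + 5q − 8q^2 − 6p + 5 − 8q − 30p^2 + 25p − 40pq + 30pr − 25r + 40qr)(7r + 1 + 9q)(−4p − 2q − 4r)    [distributive law]
= (−46pq − 3q − 8q^2 + 19p + 5 − 30p^2 + 30pr − 25r + 40qr)(7r + 1 + 9q)(−4p − 2q − 4r)    [combine like terms]
= (−322pqr − 46pq − 414pq^2 − 21qr − 3q − 27q^2 − 56q^2r − 8q^2 − 72q^3 + 133pr + 19p + 171pq + 35r + 5 + 45q − 210p^2r − 30p^2 − 270p^2q + 210pr^2 + 30pr + 270pqr − 175r^2 − 25r − 225qr + 280qr^2 + 40qr + 360q^2r)(−4p − 2q − 4r)    [distributive law]
= (−52pqr + 125pq − 414pq^2 − 206qr + 42q − 35q^2 + 304q^2r − 72q^3 + 163pr + 19p + 10r + 5 − 210p^2r − 30p^2 − 270p^2q + 210pr^2 − 175r^2 + 280qr^2)(−4p − 2q − 4r)    [combine like terms]
= 208p^2qr + 104pq^2r + 208pqr^2 − 500p^2q − 250pq^2 − 500pqr + 1656p^2q^2 + 828pq^3 + 1656pq^2r + 824pqr + 412q^2r + 824qr^2 − 168pq − 84q^2 − 168qr + 140pq^2 + 70q^3 + 140q^2r − 1216pq^2r − 608q^3r − 1216q^2r^2 + 288pq^3 + 144q^4 + 288q^3r − 652p^2r − 326pqr − 652pr^2 − 76p^2 − 38pq − 76pr − 40pr − 20qr − 40r^2 − 20p − 10q − 20r + 840p^3r + 420p^2qr + 840p^2r^2 + 120p^3 + 60p^2q + 120p^2r + 1080p^3q + 540p^2q^2 + 1080p^2qr − 840p^2r^2 − 420pqr^2 − 840pr^3 + 700pr^2 + 350qr^2 + 700r^3 − 1120pqr^2 − 560q^2r^2 − 1120qr^3    [distributive law]
= 1708p^2qr + 544pq^2r − 1332pqr^2 − 440p^2q − 110pq^2 − 2pqr + 2196p^2q^2 + 1116pq^3 + 552q^2r + 1174qr^2 − 206pq − 84q^2 − 188qr + 70q^3 − 320q^3r − 1776q^2r^2 + 144q^4 − 532p^2r + 48pr^2 − 76p^2 − 116pr − 40r^2 − 20p − 10q − 20r + 840p^3r + 120p^3 + 1080p^3q − 840pr^3 + 700r^3 − 1120qr^3    [combine like terms]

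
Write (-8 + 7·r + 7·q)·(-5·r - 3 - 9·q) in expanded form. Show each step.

(-8 + 7·r + 7·q)·(-5·r - 3 - 9·q)
= 40·r + 24 + 72·q - 35·r^2 - 21·r - 63·q·r - 35·q·r - 21·q - 63·q^2    [distributive law]
= 19·r + 24 + 51·q - 35·r^2 - 98·q·r - 63·q^2    [combine like terms]

19·r + 24 + 51·q - 35·r^2 - 98·q·r - 63·q^2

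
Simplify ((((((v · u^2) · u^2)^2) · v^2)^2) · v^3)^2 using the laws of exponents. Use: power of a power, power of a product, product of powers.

u^32·v^22

((((((v · u^2) · u^2)^2) · v^2)^2) · v^3)^2
= ((((((v · u^2) · u^2)^2) · v^2)^2)^2) · ((v^3)^2)    [power of a product]
= (((((v · u^2) · u^2)^2) · v^2)^4) · ((v^3)^2)    [power of a power]
= (((((v · u^2) · u^2)^2)^4) · ((v^2)^4)) · ((v^3)^2)    [power of a product]
= ((((v · u^2) · u^2)^8) · ((v^2)^4)) · ((v^3)^2)    [power of a power]
= ((((v · u^2)^8) · ((u^2)^8)) · ((v^2)^4)) · ((v^3)^2)    [power of a product]
= ((((v^8) · ((u^2)^8)) · ((u^2)^8)) · ((v^2)^4)) · ((v^3)^2)    [power of a product]
= (((v^8 · u^16) · ((u^2)^8)) · ((v^2)^4)) · ((v^3)^2)    [power of a power]
= (((v^8 · u^16) · u^16) · ((v^2)^4)) · ((v^3)^2)    [power of a power]
= (((v^8 · u^16) · u^16) · v^8) · ((v^3)^2)    [power of a power]
= (((v^8 · u^16) · u^16) · v^8) · v^6    [power of a power]
= u^32·v^22    [product of powers]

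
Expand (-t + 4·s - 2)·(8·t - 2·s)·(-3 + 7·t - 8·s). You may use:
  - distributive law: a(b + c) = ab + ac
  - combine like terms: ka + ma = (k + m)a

-88·t^2 - 56·t^3 + 302·s·t^2 + 54·s·t - 328·s^2·t - 8·s^2 + 64·s^3 + 48·t - 12·s

(-t + 4·s - 2)·(8·t - 2·s)·(-3 + 7·t - 8·s)
= (-8·t^2 + 2·s·t + 32·s·t - 8·s^2 - 16·t + 4·s)·(-3 + 7·t - 8·s)    [distributive law]
= (-8·t^2 + 34·s·t - 8·s^2 - 16·t + 4·s)·(-3 + 7·t - 8·s)    [combine like terms]
= 24·t^2 - 56·t^3 + 64·s·t^2 - 102·s·t + 238·s·t^2 - 272·s^2·t + 24·s^2 - 56·s^2·t + 64·s^3 + 48·t - 112·t^2 + 128·s·t - 12·s + 28·s·t - 32·s^2    [distributive law]
= -88·t^2 - 56·t^3 + 302·s·t^2 + 54·s·t - 328·s^2·t - 8·s^2 + 64·s^3 + 48·t - 12·s    [combine like terms]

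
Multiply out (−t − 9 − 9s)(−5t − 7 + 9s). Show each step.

5t^2 + 52t + 36st + 63 − 18s − 81s^2

(−t − 9 − 9s)(−5t − 7 + 9s)
= 5t^2 + 7t − 9st + 45t + 63 − 81s + 45st + 63s − 81s^2    [distributive law]
= 5t^2 + 52t + 36st + 63 − 18s − 81s^2    [combine like terms]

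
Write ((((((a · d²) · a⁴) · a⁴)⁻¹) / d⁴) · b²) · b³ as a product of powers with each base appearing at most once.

a⁻⁹b⁵d⁻⁶

((((((a · d²) · a⁴) · a⁴)⁻¹) / d⁴) · b²) · b³
= ((((((a · d²) · a⁴)⁻¹) · ((a⁴)⁻¹)) / d⁴) · b²) · b³    [power of a product]
= ((((((a · d²)⁻¹) · ((a⁴)⁻¹)) · ((a⁴)⁻¹)) / d⁴) · b²) · b³    [power of a product]
= ((((((a⁻¹) · ((d²)⁻¹)) · ((a⁴)⁻¹)) · ((a⁴)⁻¹)) / d⁴) · b²) · b³    [power of a product]
= (((((a⁻¹ · d⁻²) · ((a⁴)⁻¹)) · ((a⁴)⁻¹)) / d⁴) · b²) · b³    [power of a power]
= (((((a⁻¹ · d⁻²) · a⁻⁴) · ((a⁴)⁻¹)) / d⁴) · b²) · b³    [power of a power]
= (((((a⁻¹ · d⁻²) · a⁻⁴) · a⁻⁴) / d⁴) · b²) · b³    [power of a power]
= a⁻⁹b⁵d⁻⁶    [quotient of powers; product of powers]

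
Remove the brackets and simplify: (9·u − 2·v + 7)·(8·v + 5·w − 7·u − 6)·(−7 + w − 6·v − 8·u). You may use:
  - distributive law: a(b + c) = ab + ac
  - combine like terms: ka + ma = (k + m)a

−528·u·v − 104·u·v·w − 388·u·v^2 − 310·u^2·v − 698·u·w + 45·u·w^2 − 423·u^2·w + 1265·u^2 + 504·u^3 + 1057·u − 296·v^2 + 44·v^2·w + 96·v^3 − 72·v·w − 10·v·w^2 − 224·v − 287·w + 35·w^2 + 294

(9·u − 2·v + 7)·(8·v + 5·w − 7·u − 6)·(−7 + w − 6·v − 8·u)
= (72·u·v + 45·u·w − 63·u^2 − 54·u − 16·v^2 − 10·v·w + 14·u·v + 12·v + 56·v + 35·w − 49·u − 42)·(−7 + w − 6·v − 8·u)    [distributive law]
= (86·u·v + 45·u·w − 63·u^2 − 103·u − 16·v^2 − 10·v·w + 68·v + 35·w − 42)·(−7 + w − 6·v − 8·u)    [combine like terms]
= −602·u·v + 86·u·v·w − 516·u·v^2 − 688·u^2·v − 315·u·w + 45·u·w^2 − 270·u·v·w − 360·u^2·w + 441·u^2 − 63·u^2·w + 378·u^2·v + 504·u^3 + 721·u − 103·u·w + 618·u·v + 824·u^2 + 112·v^2 − 16·v^2·w + 96·v^3 + 128·u·v^2 + 70·v·w − 10·v·w^2 + 60·v^2·w + 80·u·v·w − 476·v + 68·v·w − 408·v^2 − 544·u·v − 245·w + 35·w^2 − 210·v·w − 280·u·w + 294 − 42·w + 252·v + 336·u    [distributive law]
= −528·u·v − 104·u·v·w − 388·u·v^2 − 310·u^2·v − 698·u·w + 45·u·w^2 − 423·u^2·w + 1265·u^2 + 504·u^3 + 1057·u − 296·v^2 + 44·v^2·w + 96·v^3 − 72·v·w − 10·v·w^2 − 224·v − 287·w + 35·w^2 + 294    [combine like terms]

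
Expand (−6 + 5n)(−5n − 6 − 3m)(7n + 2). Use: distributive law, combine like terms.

(−6 + 5n)(−5n − 6 − 3m)(7n + 2)
= (30n + 36 + 18m − 25n^2 − 30n − 15mn)(7n + 2)    [distributive law]
= (36 + 18m − 25n^2 − 15mn)(7n + 2)    [combine like terms]
= 252n + 72 + 126mn + 36m − 175n^3 − 50n^2 − 105mn^2 − 30mn    [distributive law]
= 252n + 72 + 96mn + 36m − 175n^3 − 50n^2 − 105mn^2    [combine like terms]

252n + 72 + 96mn + 36m − 175n^3 − 50n^2 − 105mn^2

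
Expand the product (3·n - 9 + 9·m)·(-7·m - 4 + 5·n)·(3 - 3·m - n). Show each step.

216·m·n - 9·m²·n - 69·m·n² - 207·n + 102·n² - 15·n³ - 27·m - 270·m² + 108 + 189·m³

(3·n - 9 + 9·m)·(-7·m - 4 + 5·n)·(3 - 3·m - n)
= (-21·m·n - 12·n + 15·n² + 63·m + 36 - 45·n - 63·m² - 36·m + 45·m·n)·(3 - 3·m - n)    [distributive law]
= (24·m·n - 57·n + 15·n² + 27·m + 36 - 63·m²)·(3 - 3·m - n)    [combine like terms]
= 72·m·n - 72·m²·n - 24·m·n² - 171·n + 171·m·n + 57·n² + 45·n² - 45·m·n² - 15·n³ + 81·m - 81·m² - 27·m·n + 108 - 108·m - 36·n - 189·m² + 189·m³ + 63·m²·n    [distributive law]
= 216·m·n - 9·m²·n - 69·m·n² - 207·n + 102·n² - 15·n³ - 27·m - 270·m² + 108 + 189·m³    [combine like terms]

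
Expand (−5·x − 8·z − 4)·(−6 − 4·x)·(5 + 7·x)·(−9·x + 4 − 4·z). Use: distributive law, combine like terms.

−1894·x^2 + 512·x − 1768·x·z − 3238·x^3 − 5256·x^2·z − 1260·x^4 − 2576·x^3·z + 480·z − 960·z^2 − 1984·x·z^2 − 896·x^2·z^2 + 480

(−5·x − 8·z − 4)·(−6 − 4·x)·(5 + 7·x)·(−9·x + 4 − 4·z)
= (30·x + 20·x^2 + 48·z + 32·x·z + 24 + 16·x)·(5 + 7·x)·(−9·x + 4 − 4·z)    [distributive law]
= (46·x + 20·x^2 + 48·z + 32·x·z + 24)·(5 + 7·x)·(−9·x + 4 − 4·z)    [combine like terms]
= (230·x + 322·x^2 + 100·x^2 + 140·x^3 + 240·z + 336·x·z + 160·x·z + 224·x^2·z + 120 + 168·x)·(−9·x + 4 − 4·z)    [distributive law]
= (398·x + 422·x^2 + 140·x^3 + 240·z + 496·x·z + 224·x^2·z + 120)·(−9·x + 4 − 4·z)    [combine like terms]
= −3582·x^2 + 1592·x − 1592·x·z − 3798·x^3 + 1688·x^2 − 1688·x^2·z − 1260·x^4 + 560·x^3 − 560·x^3·z − 2160·x·z + 960·z − 960·z^2 − 4464·x^2·z + 1984·x·z − 1984·x·z^2 − 2016·x^3·z + 896·x^2·z − 896·x^2·z^2 − 1080·x + 480 − 480·z    [distributive law]
= −1894·x^2 + 512·x − 1768·x·z − 3238·x^3 − 5256·x^2·z − 1260·x^4 − 2576·x^3·z + 480·z − 960·z^2 − 1984·x·z^2 − 896·x^2·z^2 + 480    [combine like terms]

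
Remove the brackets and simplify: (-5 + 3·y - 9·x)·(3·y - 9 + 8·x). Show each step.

-42·y + 45 + 41·x + 9·y² - 3·x·y - 72·x²

(-5 + 3·y - 9·x)·(3·y - 9 + 8·x)
= -15·y + 45 - 40·x + 9·y² - 27·y + 24·x·y - 27·x·y + 81·x - 72·x²    [distributive law]
= -42·y + 45 + 41·x + 9·y² - 3·x·y - 72·x²    [combine like terms]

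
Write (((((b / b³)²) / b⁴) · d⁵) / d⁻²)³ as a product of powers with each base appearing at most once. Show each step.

b⁻²⁴d²¹

(((((b / b³)²) / b⁴) · d⁵) / d⁻²)³
= (((((b / b³)²) / b⁴) · d⁵)³) / ((d⁻²)³)    [power of a quotient]
= (((((b / b³)²) / b⁴)³) · ((d⁵)³)) / ((d⁻²)³)    [power of a product]
= (((((b / b³)²)³) / ((b⁴)³)) · ((d⁵)³)) / ((d⁻²)³)    [power of a quotient]
= ((((b / b³)⁶) / ((b⁴)³)) · ((d⁵)³)) / ((d⁻²)³)    [power of a power]
= ((((b⁶) / ((b³)⁶)) / ((b⁴)³)) · ((d⁵)³)) / ((d⁻²)³)    [power of a quotient]
= (((b⁶ / b¹⁸) / ((b⁴)³)) · ((d⁵)³)) / ((d⁻²)³)    [power of a power]
= ((b⁻¹² / ((b⁴)³)) · ((d⁵)³)) / ((d⁻²)³)    [quotient of powers]
= ((b⁻¹² / b¹²) · ((d⁵)³)) / ((d⁻²)³)    [power of a power]
= (b⁻²⁴ · ((d⁵)³)) / ((d⁻²)³)    [quotient of powers]
= (b⁻²⁴ · d¹⁵) / ((d⁻²)³)    [power of a power]
= (b⁻²⁴ · d¹⁵) / d⁻⁶    [power of a power]
= b⁻²⁴d²¹    [quotient of powers]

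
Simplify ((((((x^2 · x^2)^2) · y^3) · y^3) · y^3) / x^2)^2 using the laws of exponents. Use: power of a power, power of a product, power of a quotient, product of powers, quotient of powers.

x^12·y^18

((((((x^2 · x^2)^2) · y^3) · y^3) · y^3) / x^2)^2
= ((((((x^2 · x^2)^2) · y^3) · y^3) · y^3)^2) / ((x^2)^2)    [power of a quotient]
= ((((((x^2 · x^2)^2) · y^3) · y^3)^2) · ((y^3)^2)) / ((x^2)^2)    [power of a product]
= ((((((x^2 · x^2)^2) · y^3)^2) · ((y^3)^2)) · ((y^3)^2)) / ((x^2)^2)    [power of a product]
= ((((((x^2 · x^2)^2)^2) · ((y^3)^2)) · ((y^3)^2)) · ((y^3)^2)) / ((x^2)^2)    [power of a product]
= (((((x^2 · x^2)^4) · ((y^3)^2)) · ((y^3)^2)) · ((y^3)^2)) / ((x^2)^2)    [power of a power]
= ((((((x^2)^4) · ((x^2)^4)) · ((y^3)^2)) · ((y^3)^2)) · ((y^3)^2)) / ((x^2)^2)    [power of a product]
= ((((x^8 · ((x^2)^4)) · ((y^3)^2)) · ((y^3)^2)) · ((y^3)^2)) / ((x^2)^2)    [power of a power]
= ((((x^8 · x^8) · ((y^3)^2)) · ((y^3)^2)) · ((y^3)^2)) / ((x^2)^2)    [power of a power]
= (((x^16 · ((y^3)^2)) · ((y^3)^2)) · ((y^3)^2)) / ((x^2)^2)    [product of powers]
= (((x^16 · y^6) · ((y^3)^2)) · ((y^3)^2)) / ((x^2)^2)    [power of a power]
= (((x^16 · y^6) · y^6) · ((y^3)^2)) / ((x^2)^2)    [power of a power]
= (((x^16 · y^6) · y^6) · y^6) / ((x^2)^2)    [power of a power]
= (((x^16 · y^6) · y^6) · y^6) / x^4    [power of a power]
= x^12·y^18    [quotient of powers; product of powers]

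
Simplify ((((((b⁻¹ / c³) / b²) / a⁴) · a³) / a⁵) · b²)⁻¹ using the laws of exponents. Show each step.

a⁶·b·c³

((((((b⁻¹ / c³) / b²) / a⁴) · a³) / a⁵) · b²)⁻¹
= ((((((b⁻¹ / c³) / b²) / a⁴) · a³) / a⁵)⁻¹) · ((b²)⁻¹)    [power of a product]
= ((((((b⁻¹ / c³) / b²) / a⁴) · a³)⁻¹) / ((a⁵)⁻¹)) · ((b²)⁻¹)    [power of a quotient]
= ((((((b⁻¹ / c³) / b²) / a⁴)⁻¹) · ((a³)⁻¹)) / ((a⁵)⁻¹)) · ((b²)⁻¹)    [power of a product]
= ((((((b⁻¹ / c³) / b²)⁻¹) / ((a⁴)⁻¹)) · ((a³)⁻¹)) / ((a⁵)⁻¹)) · ((b²)⁻¹)    [power of a quotient]
= ((((((b⁻¹ / c³)⁻¹) / ((b²)⁻¹)) / ((a⁴)⁻¹)) · ((a³)⁻¹)) / ((a⁵)⁻¹)) · ((b²)⁻¹)    [power of a quotient]
= (((((((b⁻¹)⁻¹) / ((c³)⁻¹)) / ((b²)⁻¹)) / ((a⁴)⁻¹)) · ((a³)⁻¹)) / ((a⁵)⁻¹)) · ((b²)⁻¹)    [power of a quotient]
= (((((b / ((c³)⁻¹)) / ((b²)⁻¹)) / ((a⁴)⁻¹)) · ((a³)⁻¹)) / ((a⁵)⁻¹)) · ((b²)⁻¹)    [power of a power]
= (((((b / c⁻³) / ((b²)⁻¹)) / ((a⁴)⁻¹)) · ((a³)⁻¹)) / ((a⁵)⁻¹)) · ((b²)⁻¹)    [power of a power]
= (((((b / c⁻³) / b⁻²) / ((a⁴)⁻¹)) · ((a³)⁻¹)) / ((a⁵)⁻¹)) · ((b²)⁻¹)    [power of a power]
= (((((b / c⁻³) / b⁻²) / a⁻⁴) · ((a³)⁻¹)) / ((a⁵)⁻¹)) · ((b²)⁻¹)    [power of a power]
= (((((b / c⁻³) / b⁻²) / a⁻⁴) · a⁻³) / ((a⁵)⁻¹)) · ((b²)⁻¹)    [power of a power]
= (((((b / c⁻³) / b⁻²) / a⁻⁴) · a⁻³) / a⁻⁵) · ((b²)⁻¹)    [power of a power]
= (((((b / c⁻³) / b⁻²) / a⁻⁴) · a⁻³) / a⁻⁵) · b⁻²    [power of a power]
= a⁶·b·c³    [quotient of powers; product of powers]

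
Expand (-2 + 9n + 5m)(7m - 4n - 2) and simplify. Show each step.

(-2 + 9n + 5m)(7m - 4n - 2)
= -14m + 8n + 4 + 63mn - 36n^2 - 18n + 35m^2 - 20mn - 10m    [distributive law]
= -24m - 10n + 4 + 43mn - 36n^2 + 35m^2    [combine like terms]

-24m - 10n + 4 + 43mn - 36n^2 + 35m^2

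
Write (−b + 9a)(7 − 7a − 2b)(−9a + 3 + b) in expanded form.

93ab − 21b − b^2 + 36a^2b − 29ab^2 + 2b^3 − 756a^2 + 189a + 567a^3

(−b + 9a)(7 − 7a − 2b)(−9a + 3 + b)
= (−7b + 7ab + 2b^2 + 63a − 63a^2 − 18ab)(−9a + 3 + b)    [distributive law]
= (−7b − 11ab + 2b^2 + 63a − 63a^2)(−9a + 3 + b)    [combine like terms]
= 63ab − 21b − 7b^2 + 99a^2b − 33ab − 11ab^2 − 18ab^2 + 6b^2 + 2b^3 − 567a^2 + 189a + 63ab + 567a^3 − 189a^2 − 63a^2b    [distributive law]
= 93ab − 21b − b^2 + 36a^2b − 29ab^2 + 2b^3 − 756a^2 + 189a + 567a^3    [combine like terms]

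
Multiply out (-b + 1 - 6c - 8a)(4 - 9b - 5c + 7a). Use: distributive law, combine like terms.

(-b + 1 - 6c - 8a)(4 - 9b - 5c + 7a)
= -4b + 9b² + 5bc - 7ab + 4 - 9b - 5c + 7a - 24c + 54bc + 30c² - 42ac - 32a + 72ab + 40ac - 56a²    [distributive law]
= -13b + 9b² + 59bc + 65ab + 4 - 29c - 25a + 30c² - 2ac - 56a²    [combine like terms]

-13b + 9b² + 59bc + 65ab + 4 - 29c - 25a + 30c² - 2ac - 56a²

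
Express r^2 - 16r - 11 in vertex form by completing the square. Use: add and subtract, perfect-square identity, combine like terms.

r^2 - 16r - 11
= r^2 - 16r + 64 - 64 - 11    [add and subtract 64]
= (r - 8)^2 - 64 - 11    [perfect-square identity]
= (r - 8)^2 - 75    [combine constants]

(r - 8)^2 - 75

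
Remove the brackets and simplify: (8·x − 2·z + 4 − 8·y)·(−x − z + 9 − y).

(8·x − 2·z + 4 − 8·y)·(−x − z + 9 − y)
= −8·x^2 − 8·x·z + 72·x − 8·x·y + 2·x·z + 2·z^2 − 18·z + 2·y·z − 4·x − 4·z + 36 − 4·y + 8·x·y + 8·y·z − 72·y + 8·y^2    [distributive law]
= −8·x^2 − 6·x·z + 68·x + 2·z^2 − 22·z + 10·y·z + 36 − 76·y + 8·y^2    [combine like terms]

−8·x^2 − 6·x·z + 68·x + 2·z^2 − 22·z + 10·y·z + 36 − 76·y + 8·y^2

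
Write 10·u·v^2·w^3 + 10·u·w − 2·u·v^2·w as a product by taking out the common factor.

10·u·v^2·w^3 + 10·u·w − 2·u·v^2·w
= 2(5·u·v^2·w^3 + 5·u·w − u·v^2·w)    [factor out 2]
= 2·u·w(5·v^2·w^2 + 5 − v^2)    [factor out u·w]

2·u·w(5·v^2·w^2 + 5 − v^2)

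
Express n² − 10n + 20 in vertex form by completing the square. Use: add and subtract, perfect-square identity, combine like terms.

(n − 5)² − 5

n² − 10n + 20
= n² − 10n + 25 − 25 + 20    [add and subtract 25]
= (n − 5)² − 25 + 20    [perfect-square identity]
= (n − 5)² − 5    [combine constants]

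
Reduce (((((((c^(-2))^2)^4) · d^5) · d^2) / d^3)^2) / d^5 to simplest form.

(((((((c^(-2))^2)^4) · d^5) · d^2) / d^3)^2) / d^5
= (((((((c^(-2))^2)^4) · d^5) · d^2)^2) / ((d^3)^2)) / d^5    [power of a quotient]
= (((((((c^(-2))^2)^4) · d^5)^2) · ((d^2)^2)) / ((d^3)^2)) / d^5    [power of a product]
= (((((((c^(-2))^2)^4)^2) · ((d^5)^2)) · ((d^2)^2)) / ((d^3)^2)) / d^5    [power of a product]
= ((((((c^(-2))^2)^8) · ((d^5)^2)) · ((d^2)^2)) / ((d^3)^2)) / d^5    [power of a power]
= (((((c^(-2))^16) · ((d^5)^2)) · ((d^2)^2)) / ((d^3)^2)) / d^5    [power of a power]
= (((c^(-32) · ((d^5)^2)) · ((d^2)^2)) / ((d^3)^2)) / d^5    [power of a power]
= (((c^(-32) · d^10) · ((d^2)^2)) / ((d^3)^2)) / d^5    [power of a power]
= (((c^(-32) · d^10) · d^4) / ((d^3)^2)) / d^5    [power of a power]
= (((c^(-32) · d^10) · d^4) / d^6) / d^5    [power of a power]
= c^(-32)·d^3    [quotient of powers; product of powers]

c^(-32)·d^3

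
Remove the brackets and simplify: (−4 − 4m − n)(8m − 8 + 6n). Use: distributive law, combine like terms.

32 − 16n − 32m^2 − 32mn − 6n^2

(−4 − 4m − n)(8m − 8 + 6n)
= −32m + 32 − 24n − 32m^2 + 32m − 24mn − 8mn + 8n − 6n^2    [distributive law]
= 32 − 16n − 32m^2 − 32mn − 6n^2    [combine like terms]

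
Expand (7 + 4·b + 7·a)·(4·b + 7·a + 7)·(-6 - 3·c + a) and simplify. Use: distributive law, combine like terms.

-336·b - 168·b·c - 280·a·b - 539·a - 294·a·c - 196·a^2 - 294 - 147·c - 96·b^2 - 48·b^2·c + 16·a·b^2 - 168·a·b·c + 56·a^2·b - 147·a^2·c + 49·a^3

(7 + 4·b + 7·a)·(4·b + 7·a + 7)·(-6 - 3·c + a)
= (28·b + 49·a + 49 + 16·b^2 + 28·a·b + 28·b + 28·a·b + 49·a^2 + 49·a)·(-6 - 3·c + a)    [distributive law]
= (56·b + 98·a + 49 + 16·b^2 + 56·a·b + 49·a^2)·(-6 - 3·c + a)    [combine like terms]
= -336·b - 168·b·c + 56·a·b - 588·a - 294·a·c + 98·a^2 - 294 - 147·c + 49·a - 96·b^2 - 48·b^2·c + 16·a·b^2 - 336·a·b - 168·a·b·c + 56·a^2·b - 294·a^2 - 147·a^2·c + 49·a^3    [distributive law]
= -336·b - 168·b·c - 280·a·b - 539·a - 294·a·c - 196·a^2 - 294 - 147·c - 96·b^2 - 48·b^2·c + 16·a·b^2 - 168·a·b·c + 56·a^2·b - 147·a^2·c + 49·a^3    [combine like terms]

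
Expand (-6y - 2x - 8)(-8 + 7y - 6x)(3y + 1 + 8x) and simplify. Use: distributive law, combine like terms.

-66y^2 + 184y + 150xy - 126y^3 - 270xy^2 + 212x^2y + 576x + 524x^2 + 96x^3 + 64

(-6y - 2x - 8)(-8 + 7y - 6x)(3y + 1 + 8x)
= (48y - 42y^2 + 36xy + 16x - 14xy + 12x^2 + 64 - 56y + 48x)(3y + 1 + 8x)    [distributive law]
= (-8y - 42y^2 + 22xy + 64x + 12x^2 + 64)(3y + 1 + 8x)    [combine like terms]
= -24y^2 - 8y - 64xy - 126y^3 - 42y^2 - 336xy^2 + 66xy^2 + 22xy + 176x^2y + 192xy + 64x + 512x^2 + 36x^2y + 12x^2 + 96x^3 + 192y + 64 + 512x    [distributive law]
= -66y^2 + 184y + 150xy - 126y^3 - 270xy^2 + 212x^2y + 576x + 524x^2 + 96x^3 + 64    [combine like terms]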